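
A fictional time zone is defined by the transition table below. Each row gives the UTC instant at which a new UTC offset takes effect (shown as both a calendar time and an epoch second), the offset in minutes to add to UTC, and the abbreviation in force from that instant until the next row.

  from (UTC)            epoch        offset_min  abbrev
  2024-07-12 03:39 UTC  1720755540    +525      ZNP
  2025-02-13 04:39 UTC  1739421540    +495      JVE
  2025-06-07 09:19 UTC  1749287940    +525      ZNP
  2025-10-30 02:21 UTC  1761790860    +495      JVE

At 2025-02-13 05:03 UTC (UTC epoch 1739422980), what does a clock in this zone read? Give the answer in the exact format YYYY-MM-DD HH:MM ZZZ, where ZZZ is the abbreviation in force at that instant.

2025-02-13 13:18 JVE

Query: 2025-02-13 05:03 UTC
Rule 2/4 (JVE, +08:15): 2025-02-13 04:39 UTC ≤ query < 2025-06-07 09:19 UTC
5·60 + 3 + 495 = 798 min
798 = 0·1440 + 798; 798 = 13·60 + 18 → 13:18, same day
→ 2025-02-13 13:18 JVE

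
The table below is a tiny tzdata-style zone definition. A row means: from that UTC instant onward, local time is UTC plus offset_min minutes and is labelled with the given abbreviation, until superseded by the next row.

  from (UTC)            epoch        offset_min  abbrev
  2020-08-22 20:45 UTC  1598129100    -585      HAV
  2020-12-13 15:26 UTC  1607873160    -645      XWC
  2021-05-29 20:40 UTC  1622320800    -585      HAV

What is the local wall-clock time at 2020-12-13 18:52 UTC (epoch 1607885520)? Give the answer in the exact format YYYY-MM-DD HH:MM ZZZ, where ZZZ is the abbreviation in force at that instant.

Query: 2020-12-13 18:52 UTC
Rule 2/3 (XWC, -10:45): 2020-12-13 15:26 UTC ≤ query < 2021-05-29 20:40 UTC
18·60 + 52 - 645 = 487 min
487 = 0·1440 + 487; 487 = 8·60 + 7 → 08:07, same day
→ 2020-12-13 08:07 XWC

2020-12-13 08:07 XWC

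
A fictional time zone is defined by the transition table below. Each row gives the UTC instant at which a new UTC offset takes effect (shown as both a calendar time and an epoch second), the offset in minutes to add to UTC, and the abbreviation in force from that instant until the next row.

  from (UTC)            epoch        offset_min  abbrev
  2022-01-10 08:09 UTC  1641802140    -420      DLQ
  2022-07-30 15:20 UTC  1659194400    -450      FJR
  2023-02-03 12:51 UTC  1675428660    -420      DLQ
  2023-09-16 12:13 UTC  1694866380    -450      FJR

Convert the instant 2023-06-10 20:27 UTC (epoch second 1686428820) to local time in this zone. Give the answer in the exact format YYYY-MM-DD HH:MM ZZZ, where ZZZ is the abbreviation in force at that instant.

2023-06-10 13:27 DLQ

Query: 2023-06-10 20:27 UTC
Rule 3/4 (DLQ, -07:00): 2023-02-03 12:51 UTC ≤ query < 2023-09-16 12:13 UTC
20·60 + 27 - 420 = 807 min
807 = 0·1440 + 807; 807 = 13·60 + 27 → 13:27, same day
→ 2023-06-10 13:27 DLQ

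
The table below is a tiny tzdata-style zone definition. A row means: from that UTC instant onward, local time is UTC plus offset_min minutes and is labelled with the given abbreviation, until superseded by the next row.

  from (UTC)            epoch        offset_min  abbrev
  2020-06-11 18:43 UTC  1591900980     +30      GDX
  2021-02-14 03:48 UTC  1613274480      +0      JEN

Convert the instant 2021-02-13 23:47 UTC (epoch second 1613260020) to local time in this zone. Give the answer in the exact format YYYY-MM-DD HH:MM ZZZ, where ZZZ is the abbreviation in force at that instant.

Query: 2021-02-13 23:47 UTC
Rule 1/2 (GDX, +00:30): 2020-06-11 18:43 UTC ≤ query < 2021-02-14 03:48 UTC
23·60 + 47 + 30 = 1457 min
1457 = 1·1440 + 17; 17 = 0·60 + 17 → 00:17, 2021-02-13 + 1 day = 2021-02-14
→ 2021-02-14 00:17 GDX

2021-02-14 00:17 GDX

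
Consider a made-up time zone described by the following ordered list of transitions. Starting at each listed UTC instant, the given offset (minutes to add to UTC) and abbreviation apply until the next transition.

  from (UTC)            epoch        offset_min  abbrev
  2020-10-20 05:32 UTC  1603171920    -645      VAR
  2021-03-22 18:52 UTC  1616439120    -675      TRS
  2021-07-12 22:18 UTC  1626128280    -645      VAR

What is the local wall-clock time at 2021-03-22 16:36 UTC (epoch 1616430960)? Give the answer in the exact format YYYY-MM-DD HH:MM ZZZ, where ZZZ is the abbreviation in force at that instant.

Query: 2021-03-22 16:36 UTC
Rule 1/3 (VAR, -10:45): 2020-10-20 05:32 UTC ≤ query < 2021-03-22 18:52 UTC
16·60 + 36 - 645 = 351 min
351 = 0·1440 + 351; 351 = 5·60 + 51 → 05:51, same day
→ 2021-03-22 05:51 VAR

2021-03-22 05:51 VAR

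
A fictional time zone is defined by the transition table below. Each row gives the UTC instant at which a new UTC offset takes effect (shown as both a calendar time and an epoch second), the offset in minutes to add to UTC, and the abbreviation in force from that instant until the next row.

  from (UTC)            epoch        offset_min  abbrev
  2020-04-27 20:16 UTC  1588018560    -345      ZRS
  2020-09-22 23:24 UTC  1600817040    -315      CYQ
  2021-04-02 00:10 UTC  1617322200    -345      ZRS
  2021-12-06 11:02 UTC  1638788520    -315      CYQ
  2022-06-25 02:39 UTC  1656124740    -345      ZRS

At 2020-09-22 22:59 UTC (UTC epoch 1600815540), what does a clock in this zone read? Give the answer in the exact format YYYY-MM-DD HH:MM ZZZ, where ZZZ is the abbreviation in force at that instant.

2020-09-22 17:14 ZRS

Query: 2020-09-22 22:59 UTC
Rule 1/5 (ZRS, -05:45): 2020-04-27 20:16 UTC ≤ query < 2020-09-22 23:24 UTC
22·60 + 59 - 345 = 1034 min
1034 = 0·1440 + 1034; 1034 = 17·60 + 14 → 17:14, same day
→ 2020-09-22 17:14 ZRS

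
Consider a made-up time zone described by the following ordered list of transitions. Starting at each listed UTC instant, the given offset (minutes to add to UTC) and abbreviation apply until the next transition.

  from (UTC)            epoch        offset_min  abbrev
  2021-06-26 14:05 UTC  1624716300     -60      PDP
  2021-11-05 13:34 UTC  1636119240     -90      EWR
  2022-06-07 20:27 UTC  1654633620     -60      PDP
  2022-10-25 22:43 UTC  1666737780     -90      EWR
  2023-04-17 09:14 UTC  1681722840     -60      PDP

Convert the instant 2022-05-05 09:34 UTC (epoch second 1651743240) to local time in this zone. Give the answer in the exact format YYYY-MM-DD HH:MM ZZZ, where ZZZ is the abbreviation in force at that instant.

2022-05-05 08:04 EWR

Query: 2022-05-05 09:34 UTC
Rule 2/5 (EWR, -01:30): 2021-11-05 13:34 UTC ≤ query < 2022-06-07 20:27 UTC
9·60 + 34 - 90 = 484 min
484 = 0·1440 + 484; 484 = 8·60 + 4 → 08:04, same day
→ 2022-05-05 08:04 EWR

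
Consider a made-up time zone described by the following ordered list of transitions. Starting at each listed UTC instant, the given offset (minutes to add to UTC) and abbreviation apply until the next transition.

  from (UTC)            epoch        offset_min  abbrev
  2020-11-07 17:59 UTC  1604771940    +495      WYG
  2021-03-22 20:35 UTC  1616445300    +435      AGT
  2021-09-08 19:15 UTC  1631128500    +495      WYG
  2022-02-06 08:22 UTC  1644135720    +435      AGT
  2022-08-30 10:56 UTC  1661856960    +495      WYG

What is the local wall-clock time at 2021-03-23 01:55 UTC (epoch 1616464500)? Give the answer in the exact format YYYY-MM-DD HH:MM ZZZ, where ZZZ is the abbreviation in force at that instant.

Query: 2021-03-23 01:55 UTC
Rule 2/5 (AGT, +07:15): 2021-03-22 20:35 UTC ≤ query < 2021-09-08 19:15 UTC
1·60 + 55 + 435 = 550 min
550 = 0·1440 + 550; 550 = 9·60 + 10 → 09:10, same day
→ 2021-03-23 09:10 AGT

2021-03-23 09:10 AGT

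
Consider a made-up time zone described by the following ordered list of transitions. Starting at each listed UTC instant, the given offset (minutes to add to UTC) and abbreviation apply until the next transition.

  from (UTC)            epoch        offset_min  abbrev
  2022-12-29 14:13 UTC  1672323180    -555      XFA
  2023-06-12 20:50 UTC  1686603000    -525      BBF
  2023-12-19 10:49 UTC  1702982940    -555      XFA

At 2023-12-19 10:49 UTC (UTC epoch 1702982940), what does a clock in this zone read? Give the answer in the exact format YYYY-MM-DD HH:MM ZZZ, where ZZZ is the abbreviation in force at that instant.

Query: 2023-12-19 10:49 UTC
Rule 3/3 (XFA, -09:15): 2023-12-19 10:49 UTC ≤ query < +∞
10·60 + 49 - 555 = 94 min
94 = 0·1440 + 94; 94 = 1·60 + 34 → 01:34, same day
→ 2023-12-19 01:34 XFA

2023-12-19 01:34 XFA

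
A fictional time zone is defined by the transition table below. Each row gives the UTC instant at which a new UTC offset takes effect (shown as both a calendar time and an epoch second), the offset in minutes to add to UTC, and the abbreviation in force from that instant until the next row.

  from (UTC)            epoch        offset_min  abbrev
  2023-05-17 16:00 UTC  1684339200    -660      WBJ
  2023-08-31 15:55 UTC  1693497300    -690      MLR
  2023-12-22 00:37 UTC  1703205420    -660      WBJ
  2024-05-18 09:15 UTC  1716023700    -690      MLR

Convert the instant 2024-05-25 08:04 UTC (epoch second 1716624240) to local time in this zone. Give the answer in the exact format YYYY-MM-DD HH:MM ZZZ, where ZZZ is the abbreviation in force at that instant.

Query: 2024-05-25 08:04 UTC
Rule 4/4 (MLR, -11:30): 2024-05-18 09:15 UTC ≤ query < +∞
8·60 + 4 - 690 = -206 min
-206 = -1·1440 + 1234; 1234 = 20·60 + 34 → 20:34, 2024-05-25 - 1 day = 2024-05-24
→ 2024-05-24 20:34 MLR

2024-05-24 20:34 MLR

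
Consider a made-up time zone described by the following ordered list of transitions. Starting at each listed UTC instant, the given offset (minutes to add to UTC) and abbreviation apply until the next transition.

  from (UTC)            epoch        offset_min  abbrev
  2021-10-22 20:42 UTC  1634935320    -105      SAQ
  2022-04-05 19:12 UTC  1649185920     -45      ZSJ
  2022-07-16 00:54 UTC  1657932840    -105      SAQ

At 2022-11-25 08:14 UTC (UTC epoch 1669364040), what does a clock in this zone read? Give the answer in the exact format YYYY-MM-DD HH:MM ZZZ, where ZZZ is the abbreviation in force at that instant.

2022-11-25 06:29 SAQ

Query: 2022-11-25 08:14 UTC
Rule 3/3 (SAQ, -01:45): 2022-07-16 00:54 UTC ≤ query < +∞
8·60 + 14 - 105 = 389 min
389 = 0·1440 + 389; 389 = 6·60 + 29 → 06:29, same day
→ 2022-11-25 06:29 SAQ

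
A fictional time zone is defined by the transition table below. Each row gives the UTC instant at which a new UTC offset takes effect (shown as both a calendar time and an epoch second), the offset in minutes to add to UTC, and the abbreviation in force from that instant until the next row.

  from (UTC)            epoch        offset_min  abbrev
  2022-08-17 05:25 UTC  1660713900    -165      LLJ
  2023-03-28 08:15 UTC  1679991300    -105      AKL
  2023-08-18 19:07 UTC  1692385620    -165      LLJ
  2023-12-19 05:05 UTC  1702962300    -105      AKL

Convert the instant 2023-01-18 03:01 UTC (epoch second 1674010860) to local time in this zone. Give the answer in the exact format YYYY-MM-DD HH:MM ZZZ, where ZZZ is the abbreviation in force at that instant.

Query: 2023-01-18 03:01 UTC
Rule 1/4 (LLJ, -02:45): 2022-08-17 05:25 UTC ≤ query < 2023-03-28 08:15 UTC
3·60 + 1 - 165 = 16 min
16 = 0·1440 + 16; 16 = 0·60 + 16 → 00:16, same day
→ 2023-01-18 00:16 LLJ

2023-01-18 00:16 LLJ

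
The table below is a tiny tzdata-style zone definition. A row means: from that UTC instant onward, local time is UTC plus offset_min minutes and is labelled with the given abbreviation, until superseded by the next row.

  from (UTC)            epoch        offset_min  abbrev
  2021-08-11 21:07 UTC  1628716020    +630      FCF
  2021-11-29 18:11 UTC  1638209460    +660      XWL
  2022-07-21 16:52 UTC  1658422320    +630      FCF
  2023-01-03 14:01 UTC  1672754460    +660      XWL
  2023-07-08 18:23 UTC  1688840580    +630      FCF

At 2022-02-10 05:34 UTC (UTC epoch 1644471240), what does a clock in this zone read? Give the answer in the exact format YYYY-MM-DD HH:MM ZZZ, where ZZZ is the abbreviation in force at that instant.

Query: 2022-02-10 05:34 UTC
Rule 2/5 (XWL, +11:00): 2021-11-29 18:11 UTC ≤ query < 2022-07-21 16:52 UTC
5·60 + 34 + 660 = 994 min
994 = 0·1440 + 994; 994 = 16·60 + 34 → 16:34, same day
→ 2022-02-10 16:34 XWL

2022-02-10 16:34 XWL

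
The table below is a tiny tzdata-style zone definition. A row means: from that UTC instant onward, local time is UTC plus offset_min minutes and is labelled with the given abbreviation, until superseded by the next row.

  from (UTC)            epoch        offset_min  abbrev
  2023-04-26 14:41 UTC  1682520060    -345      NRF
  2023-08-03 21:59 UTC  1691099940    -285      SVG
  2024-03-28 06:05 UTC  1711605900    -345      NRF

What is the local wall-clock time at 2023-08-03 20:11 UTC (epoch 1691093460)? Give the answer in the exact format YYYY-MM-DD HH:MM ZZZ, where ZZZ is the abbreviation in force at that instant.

2023-08-03 14:26 NRF

Query: 2023-08-03 20:11 UTC
Rule 1/3 (NRF, -05:45): 2023-04-26 14:41 UTC ≤ query < 2023-08-03 21:59 UTC
20·60 + 11 - 345 = 866 min
866 = 0·1440 + 866; 866 = 14·60 + 26 → 14:26, same day
→ 2023-08-03 14:26 NRF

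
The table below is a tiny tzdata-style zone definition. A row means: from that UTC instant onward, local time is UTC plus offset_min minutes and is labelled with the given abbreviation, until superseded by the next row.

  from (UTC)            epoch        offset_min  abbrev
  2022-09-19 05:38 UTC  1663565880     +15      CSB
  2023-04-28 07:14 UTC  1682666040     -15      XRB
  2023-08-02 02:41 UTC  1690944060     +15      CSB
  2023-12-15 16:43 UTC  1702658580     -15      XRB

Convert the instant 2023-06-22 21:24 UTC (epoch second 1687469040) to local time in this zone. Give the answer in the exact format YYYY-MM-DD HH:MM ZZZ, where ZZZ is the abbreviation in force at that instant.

Query: 2023-06-22 21:24 UTC
Rule 2/4 (XRB, -00:15): 2023-04-28 07:14 UTC ≤ query < 2023-08-02 02:41 UTC
21·60 + 24 - 15 = 1269 min
1269 = 0·1440 + 1269; 1269 = 21·60 + 9 → 21:09, same day
→ 2023-06-22 21:09 XRB

2023-06-22 21:09 XRB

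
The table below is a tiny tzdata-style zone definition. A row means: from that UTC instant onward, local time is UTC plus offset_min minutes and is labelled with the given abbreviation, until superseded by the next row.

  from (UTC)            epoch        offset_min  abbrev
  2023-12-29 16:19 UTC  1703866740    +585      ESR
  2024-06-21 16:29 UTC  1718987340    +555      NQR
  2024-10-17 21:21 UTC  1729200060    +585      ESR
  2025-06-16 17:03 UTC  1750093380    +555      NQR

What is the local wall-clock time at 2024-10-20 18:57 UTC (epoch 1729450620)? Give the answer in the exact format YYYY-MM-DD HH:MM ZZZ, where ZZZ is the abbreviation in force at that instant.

Query: 2024-10-20 18:57 UTC
Rule 3/4 (ESR, +09:45): 2024-10-17 21:21 UTC ≤ query < 2025-06-16 17:03 UTC
18·60 + 57 + 585 = 1722 min
1722 = 1·1440 + 282; 282 = 4·60 + 42 → 04:42, 2024-10-20 + 1 day = 2024-10-21
→ 2024-10-21 04:42 ESR

2024-10-21 04:42 ESR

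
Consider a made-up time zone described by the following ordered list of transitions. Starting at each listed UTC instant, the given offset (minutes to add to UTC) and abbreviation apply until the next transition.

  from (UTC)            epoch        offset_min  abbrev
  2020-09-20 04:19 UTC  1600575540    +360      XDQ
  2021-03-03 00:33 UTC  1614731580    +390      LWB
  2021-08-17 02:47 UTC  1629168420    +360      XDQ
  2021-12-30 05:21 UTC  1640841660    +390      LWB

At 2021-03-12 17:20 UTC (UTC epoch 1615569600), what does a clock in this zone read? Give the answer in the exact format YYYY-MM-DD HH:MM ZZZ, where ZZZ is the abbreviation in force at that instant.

2021-03-12 23:50 LWB

Query: 2021-03-12 17:20 UTC
Rule 2/4 (LWB, +06:30): 2021-03-03 00:33 UTC ≤ query < 2021-08-17 02:47 UTC
17·60 + 20 + 390 = 1430 min
1430 = 0·1440 + 1430; 1430 = 23·60 + 50 → 23:50, same day
→ 2021-03-12 23:50 LWB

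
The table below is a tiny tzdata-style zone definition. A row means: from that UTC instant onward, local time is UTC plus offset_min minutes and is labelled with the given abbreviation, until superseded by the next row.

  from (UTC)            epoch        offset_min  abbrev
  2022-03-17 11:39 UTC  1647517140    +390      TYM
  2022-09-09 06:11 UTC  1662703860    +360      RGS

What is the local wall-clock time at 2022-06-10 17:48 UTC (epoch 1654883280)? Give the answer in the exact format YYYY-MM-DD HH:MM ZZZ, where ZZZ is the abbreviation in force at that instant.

2022-06-11 00:18 TYM

Query: 2022-06-10 17:48 UTC
Rule 1/2 (TYM, +06:30): 2022-03-17 11:39 UTC ≤ query < 2022-09-09 06:11 UTC
17·60 + 48 + 390 = 1458 min
1458 = 1·1440 + 18; 18 = 0·60 + 18 → 00:18, 2022-06-10 + 1 day = 2022-06-11
→ 2022-06-11 00:18 TYM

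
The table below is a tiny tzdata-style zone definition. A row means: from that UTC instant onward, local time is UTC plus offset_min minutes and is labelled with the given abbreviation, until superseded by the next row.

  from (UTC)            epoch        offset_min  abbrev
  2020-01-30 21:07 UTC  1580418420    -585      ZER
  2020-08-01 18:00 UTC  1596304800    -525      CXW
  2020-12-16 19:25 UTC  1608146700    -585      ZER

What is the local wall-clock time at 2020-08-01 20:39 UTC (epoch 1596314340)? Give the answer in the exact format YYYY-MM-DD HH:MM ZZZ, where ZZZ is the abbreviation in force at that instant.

2020-08-01 11:54 CXW

Query: 2020-08-01 20:39 UTC
Rule 2/3 (CXW, -08:45): 2020-08-01 18:00 UTC ≤ query < 2020-12-16 19:25 UTC
20·60 + 39 - 525 = 714 min
714 = 0·1440 + 714; 714 = 11·60 + 54 → 11:54, same day
→ 2020-08-01 11:54 CXW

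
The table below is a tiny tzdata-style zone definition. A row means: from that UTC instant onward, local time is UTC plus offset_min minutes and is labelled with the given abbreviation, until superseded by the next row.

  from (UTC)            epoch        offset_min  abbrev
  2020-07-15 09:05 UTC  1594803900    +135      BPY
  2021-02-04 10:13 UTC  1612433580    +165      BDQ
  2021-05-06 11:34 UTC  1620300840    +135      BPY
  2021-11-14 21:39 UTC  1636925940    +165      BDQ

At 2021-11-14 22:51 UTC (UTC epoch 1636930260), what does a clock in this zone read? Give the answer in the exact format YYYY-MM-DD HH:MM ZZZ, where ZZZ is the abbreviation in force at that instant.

Query: 2021-11-14 22:51 UTC
Rule 4/4 (BDQ, +02:45): 2021-11-14 21:39 UTC ≤ query < +∞
22·60 + 51 + 165 = 1536 min
1536 = 1·1440 + 96; 96 = 1·60 + 36 → 01:36, 2021-11-14 + 1 day = 2021-11-15
→ 2021-11-15 01:36 BDQ

2021-11-15 01:36 BDQ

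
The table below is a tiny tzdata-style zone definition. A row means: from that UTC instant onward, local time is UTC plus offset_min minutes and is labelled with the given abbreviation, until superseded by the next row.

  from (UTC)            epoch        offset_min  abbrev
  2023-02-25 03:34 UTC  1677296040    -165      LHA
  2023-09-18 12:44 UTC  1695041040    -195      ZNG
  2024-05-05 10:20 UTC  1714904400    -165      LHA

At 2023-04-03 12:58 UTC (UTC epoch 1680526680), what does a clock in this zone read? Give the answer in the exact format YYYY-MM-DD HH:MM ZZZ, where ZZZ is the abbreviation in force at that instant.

2023-04-03 10:13 LHA

Query: 2023-04-03 12:58 UTC
Rule 1/3 (LHA, -02:45): 2023-02-25 03:34 UTC ≤ query < 2023-09-18 12:44 UTC
12·60 + 58 - 165 = 613 min
613 = 0·1440 + 613; 613 = 10·60 + 13 → 10:13, same day
→ 2023-04-03 10:13 LHA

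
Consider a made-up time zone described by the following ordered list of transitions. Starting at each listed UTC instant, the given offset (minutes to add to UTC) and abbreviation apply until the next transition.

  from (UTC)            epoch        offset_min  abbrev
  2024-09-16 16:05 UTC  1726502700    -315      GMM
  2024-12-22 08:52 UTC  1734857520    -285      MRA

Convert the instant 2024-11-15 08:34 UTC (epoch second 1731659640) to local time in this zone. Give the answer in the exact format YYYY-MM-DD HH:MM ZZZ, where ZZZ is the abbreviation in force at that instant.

2024-11-15 03:19 GMM

Query: 2024-11-15 08:34 UTC
Rule 1/2 (GMM, -05:15): 2024-09-16 16:05 UTC ≤ query < 2024-12-22 08:52 UTC
8·60 + 34 - 315 = 199 min
199 = 0·1440 + 199; 199 = 3·60 + 19 → 03:19, same day
→ 2024-11-15 03:19 GMM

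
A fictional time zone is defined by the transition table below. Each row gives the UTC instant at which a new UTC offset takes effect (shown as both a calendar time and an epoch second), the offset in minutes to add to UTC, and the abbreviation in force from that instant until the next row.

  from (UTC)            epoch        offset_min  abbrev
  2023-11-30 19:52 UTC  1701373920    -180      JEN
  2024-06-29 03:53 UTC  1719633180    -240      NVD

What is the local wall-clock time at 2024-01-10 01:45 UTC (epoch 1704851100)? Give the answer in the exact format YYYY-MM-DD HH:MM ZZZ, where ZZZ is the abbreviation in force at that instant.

2024-01-09 22:45 JEN

Query: 2024-01-10 01:45 UTC
Rule 1/2 (JEN, -03:00): 2023-11-30 19:52 UTC ≤ query < 2024-06-29 03:53 UTC
1·60 + 45 - 180 = -75 min
-75 = -1·1440 + 1365; 1365 = 22·60 + 45 → 22:45, 2024-01-10 - 1 day = 2024-01-09
→ 2024-01-09 22:45 JEN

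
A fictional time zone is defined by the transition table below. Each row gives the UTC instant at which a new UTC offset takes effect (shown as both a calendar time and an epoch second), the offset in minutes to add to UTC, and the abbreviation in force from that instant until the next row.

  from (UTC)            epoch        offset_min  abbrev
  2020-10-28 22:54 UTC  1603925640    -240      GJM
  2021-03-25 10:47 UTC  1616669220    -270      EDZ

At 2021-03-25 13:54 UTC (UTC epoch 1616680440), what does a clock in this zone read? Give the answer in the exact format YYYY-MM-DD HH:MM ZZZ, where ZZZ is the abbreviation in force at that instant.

Query: 2021-03-25 13:54 UTC
Rule 2/2 (EDZ, -04:30): 2021-03-25 10:47 UTC ≤ query < +∞
13·60 + 54 - 270 = 564 min
564 = 0·1440 + 564; 564 = 9·60 + 24 → 09:24, same day
→ 2021-03-25 09:24 EDZ

2021-03-25 09:24 EDZ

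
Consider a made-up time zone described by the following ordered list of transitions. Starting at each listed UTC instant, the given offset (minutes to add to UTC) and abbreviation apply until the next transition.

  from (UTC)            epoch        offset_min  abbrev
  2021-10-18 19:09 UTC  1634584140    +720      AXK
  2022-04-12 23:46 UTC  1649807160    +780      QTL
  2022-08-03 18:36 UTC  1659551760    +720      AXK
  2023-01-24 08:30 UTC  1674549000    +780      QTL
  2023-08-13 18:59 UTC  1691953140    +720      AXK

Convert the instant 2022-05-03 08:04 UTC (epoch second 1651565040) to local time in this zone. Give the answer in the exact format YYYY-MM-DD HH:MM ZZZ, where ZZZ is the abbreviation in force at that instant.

2022-05-03 21:04 QTL

Query: 2022-05-03 08:04 UTC
Rule 2/5 (QTL, +13:00): 2022-04-12 23:46 UTC ≤ query < 2022-08-03 18:36 UTC
8·60 + 4 + 780 = 1264 min
1264 = 0·1440 + 1264; 1264 = 21·60 + 4 → 21:04, same day
→ 2022-05-03 21:04 QTL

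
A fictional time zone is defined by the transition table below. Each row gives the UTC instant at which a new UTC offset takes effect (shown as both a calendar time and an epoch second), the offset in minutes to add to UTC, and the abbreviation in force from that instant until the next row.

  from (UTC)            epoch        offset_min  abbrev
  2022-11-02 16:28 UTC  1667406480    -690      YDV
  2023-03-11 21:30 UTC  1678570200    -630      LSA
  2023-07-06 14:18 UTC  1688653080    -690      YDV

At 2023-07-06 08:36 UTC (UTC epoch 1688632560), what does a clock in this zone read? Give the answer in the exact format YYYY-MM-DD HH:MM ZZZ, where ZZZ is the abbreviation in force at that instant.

Query: 2023-07-06 08:36 UTC
Rule 2/3 (LSA, -10:30): 2023-03-11 21:30 UTC ≤ query < 2023-07-06 14:18 UTC
8·60 + 36 - 630 = -114 min
-114 = -1·1440 + 1326; 1326 = 22·60 + 6 → 22:06, 2023-07-06 - 1 day = 2023-07-05
→ 2023-07-05 22:06 LSA

2023-07-05 22:06 LSA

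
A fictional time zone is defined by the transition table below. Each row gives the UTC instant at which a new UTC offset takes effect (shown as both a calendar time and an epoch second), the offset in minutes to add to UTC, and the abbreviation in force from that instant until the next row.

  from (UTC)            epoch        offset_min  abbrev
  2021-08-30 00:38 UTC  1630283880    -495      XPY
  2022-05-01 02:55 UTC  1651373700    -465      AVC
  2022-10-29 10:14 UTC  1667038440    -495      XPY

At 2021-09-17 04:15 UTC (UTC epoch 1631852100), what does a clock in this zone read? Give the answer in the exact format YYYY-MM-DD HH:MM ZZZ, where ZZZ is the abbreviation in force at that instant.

Query: 2021-09-17 04:15 UTC
Rule 1/3 (XPY, -08:15): 2021-08-30 00:38 UTC ≤ query < 2022-05-01 02:55 UTC
4·60 + 15 - 495 = -240 min
-240 = -1·1440 + 1200; 1200 = 20·60 + 0 → 20:00, 2021-09-17 - 1 day = 2021-09-16
→ 2021-09-16 20:00 XPY

2021-09-16 20:00 XPY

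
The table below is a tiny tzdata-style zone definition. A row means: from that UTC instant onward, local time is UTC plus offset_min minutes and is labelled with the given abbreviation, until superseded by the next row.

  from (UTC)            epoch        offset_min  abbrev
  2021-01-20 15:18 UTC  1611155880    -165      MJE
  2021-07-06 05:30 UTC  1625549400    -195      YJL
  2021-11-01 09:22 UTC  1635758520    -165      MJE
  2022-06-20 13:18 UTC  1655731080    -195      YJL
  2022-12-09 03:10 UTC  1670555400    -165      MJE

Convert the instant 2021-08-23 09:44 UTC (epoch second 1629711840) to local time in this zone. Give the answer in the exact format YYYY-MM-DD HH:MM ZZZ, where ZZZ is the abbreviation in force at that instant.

2021-08-23 06:29 YJL

Query: 2021-08-23 09:44 UTC
Rule 2/5 (YJL, -03:15): 2021-07-06 05:30 UTC ≤ query < 2021-11-01 09:22 UTC
9·60 + 44 - 195 = 389 min
389 = 0·1440 + 389; 389 = 6·60 + 29 → 06:29, same day
→ 2021-08-23 06:29 YJL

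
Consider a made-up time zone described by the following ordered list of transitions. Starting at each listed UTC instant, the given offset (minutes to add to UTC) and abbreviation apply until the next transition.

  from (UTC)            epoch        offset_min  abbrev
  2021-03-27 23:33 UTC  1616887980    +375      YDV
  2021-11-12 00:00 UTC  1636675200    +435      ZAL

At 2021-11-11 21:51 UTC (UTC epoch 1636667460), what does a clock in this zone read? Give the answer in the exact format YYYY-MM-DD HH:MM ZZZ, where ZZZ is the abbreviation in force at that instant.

2021-11-12 04:06 YDV

Query: 2021-11-11 21:51 UTC
Rule 1/2 (YDV, +06:15): 2021-03-27 23:33 UTC ≤ query < 2021-11-12 00:00 UTC
21·60 + 51 + 375 = 1686 min
1686 = 1·1440 + 246; 246 = 4·60 + 6 → 04:06, 2021-11-11 + 1 day = 2021-11-12
→ 2021-11-12 04:06 YDV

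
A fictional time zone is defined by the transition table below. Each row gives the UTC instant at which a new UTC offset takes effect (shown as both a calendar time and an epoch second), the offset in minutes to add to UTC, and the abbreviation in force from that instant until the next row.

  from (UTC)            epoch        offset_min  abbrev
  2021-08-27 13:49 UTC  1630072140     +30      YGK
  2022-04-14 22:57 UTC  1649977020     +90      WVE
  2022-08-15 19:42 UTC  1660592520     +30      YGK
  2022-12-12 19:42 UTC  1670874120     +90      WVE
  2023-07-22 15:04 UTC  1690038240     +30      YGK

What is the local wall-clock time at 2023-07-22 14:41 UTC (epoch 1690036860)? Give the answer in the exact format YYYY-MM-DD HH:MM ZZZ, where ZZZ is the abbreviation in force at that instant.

2023-07-22 16:11 WVE

Query: 2023-07-22 14:41 UTC
Rule 4/5 (WVE, +01:30): 2022-12-12 19:42 UTC ≤ query < 2023-07-22 15:04 UTC
14·60 + 41 + 90 = 971 min
971 = 0·1440 + 971; 971 = 16·60 + 11 → 16:11, same day
→ 2023-07-22 16:11 WVE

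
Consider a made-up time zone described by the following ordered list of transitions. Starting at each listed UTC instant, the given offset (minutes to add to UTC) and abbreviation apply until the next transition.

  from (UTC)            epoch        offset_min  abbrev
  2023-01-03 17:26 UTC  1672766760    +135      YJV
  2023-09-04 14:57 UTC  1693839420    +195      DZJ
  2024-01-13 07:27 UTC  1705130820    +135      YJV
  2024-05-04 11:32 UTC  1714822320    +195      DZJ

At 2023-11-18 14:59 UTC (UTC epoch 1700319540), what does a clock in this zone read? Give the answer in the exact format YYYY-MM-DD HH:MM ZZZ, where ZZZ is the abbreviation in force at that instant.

Query: 2023-11-18 14:59 UTC
Rule 2/4 (DZJ, +03:15): 2023-09-04 14:57 UTC ≤ query < 2024-01-13 07:27 UTC
14·60 + 59 + 195 = 1094 min
1094 = 0·1440 + 1094; 1094 = 18·60 + 14 → 18:14, same day
→ 2023-11-18 18:14 DZJ

2023-11-18 18:14 DZJ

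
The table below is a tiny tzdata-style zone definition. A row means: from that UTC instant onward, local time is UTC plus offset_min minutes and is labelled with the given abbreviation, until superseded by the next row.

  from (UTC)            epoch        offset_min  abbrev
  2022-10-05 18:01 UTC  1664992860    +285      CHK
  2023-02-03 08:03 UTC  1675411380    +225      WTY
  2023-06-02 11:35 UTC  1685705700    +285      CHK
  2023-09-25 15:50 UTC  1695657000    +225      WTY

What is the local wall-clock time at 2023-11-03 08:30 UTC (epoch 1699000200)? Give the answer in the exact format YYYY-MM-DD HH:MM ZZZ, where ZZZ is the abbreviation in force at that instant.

2023-11-03 12:15 WTY

Query: 2023-11-03 08:30 UTC
Rule 4/4 (WTY, +03:45): 2023-09-25 15:50 UTC ≤ query < +∞
8·60 + 30 + 225 = 735 min
735 = 0·1440 + 735; 735 = 12·60 + 15 → 12:15, same day
→ 2023-11-03 12:15 WTY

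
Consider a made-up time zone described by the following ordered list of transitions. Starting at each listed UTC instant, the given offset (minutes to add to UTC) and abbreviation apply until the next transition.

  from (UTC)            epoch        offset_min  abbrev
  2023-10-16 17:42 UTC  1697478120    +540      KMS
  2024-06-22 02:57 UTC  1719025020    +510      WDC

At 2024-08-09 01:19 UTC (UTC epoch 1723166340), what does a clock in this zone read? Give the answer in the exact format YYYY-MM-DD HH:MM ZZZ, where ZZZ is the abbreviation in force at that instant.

Query: 2024-08-09 01:19 UTC
Rule 2/2 (WDC, +08:30): 2024-06-22 02:57 UTC ≤ query < +∞
1·60 + 19 + 510 = 589 min
589 = 0·1440 + 589; 589 = 9·60 + 49 → 09:49, same day
→ 2024-08-09 09:49 WDC

2024-08-09 09:49 WDC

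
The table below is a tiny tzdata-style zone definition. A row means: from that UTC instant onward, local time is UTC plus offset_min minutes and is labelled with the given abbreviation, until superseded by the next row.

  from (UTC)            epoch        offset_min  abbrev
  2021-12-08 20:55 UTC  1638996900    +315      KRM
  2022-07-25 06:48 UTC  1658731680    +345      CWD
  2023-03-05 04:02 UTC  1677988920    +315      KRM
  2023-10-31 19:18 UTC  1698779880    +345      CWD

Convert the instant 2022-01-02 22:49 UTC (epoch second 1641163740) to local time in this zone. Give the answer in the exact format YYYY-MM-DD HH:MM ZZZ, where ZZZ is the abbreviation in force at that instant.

2022-01-03 04:04 KRM

Query: 2022-01-02 22:49 UTC
Rule 1/4 (KRM, +05:15): 2021-12-08 20:55 UTC ≤ query < 2022-07-25 06:48 UTC
22·60 + 49 + 315 = 1684 min
1684 = 1·1440 + 244; 244 = 4·60 + 4 → 04:04, 2022-01-02 + 1 day = 2022-01-03
→ 2022-01-03 04:04 KRM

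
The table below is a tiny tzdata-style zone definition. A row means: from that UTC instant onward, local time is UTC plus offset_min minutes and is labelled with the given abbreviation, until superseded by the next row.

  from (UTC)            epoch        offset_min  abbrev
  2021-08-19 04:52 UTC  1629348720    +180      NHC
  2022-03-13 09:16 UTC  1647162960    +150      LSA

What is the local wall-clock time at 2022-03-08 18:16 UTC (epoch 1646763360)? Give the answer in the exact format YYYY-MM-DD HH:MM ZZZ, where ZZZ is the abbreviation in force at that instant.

Query: 2022-03-08 18:16 UTC
Rule 1/2 (NHC, +03:00): 2021-08-19 04:52 UTC ≤ query < 2022-03-13 09:16 UTC
18·60 + 16 + 180 = 1276 min
1276 = 0·1440 + 1276; 1276 = 21·60 + 16 → 21:16, same day
→ 2022-03-08 21:16 NHC

2022-03-08 21:16 NHC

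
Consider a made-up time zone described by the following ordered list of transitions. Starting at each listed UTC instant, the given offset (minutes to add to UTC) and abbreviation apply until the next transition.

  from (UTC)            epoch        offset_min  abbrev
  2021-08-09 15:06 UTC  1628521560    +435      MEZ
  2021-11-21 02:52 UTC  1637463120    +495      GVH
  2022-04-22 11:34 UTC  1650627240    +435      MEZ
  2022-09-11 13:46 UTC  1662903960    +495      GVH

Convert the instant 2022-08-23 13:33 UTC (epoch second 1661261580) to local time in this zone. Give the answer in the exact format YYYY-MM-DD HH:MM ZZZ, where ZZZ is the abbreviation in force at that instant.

2022-08-23 20:48 MEZ

Query: 2022-08-23 13:33 UTC
Rule 3/4 (MEZ, +07:15): 2022-04-22 11:34 UTC ≤ query < 2022-09-11 13:46 UTC
13·60 + 33 + 435 = 1248 min
1248 = 0·1440 + 1248; 1248 = 20·60 + 48 → 20:48, same day
→ 2022-08-23 20:48 MEZ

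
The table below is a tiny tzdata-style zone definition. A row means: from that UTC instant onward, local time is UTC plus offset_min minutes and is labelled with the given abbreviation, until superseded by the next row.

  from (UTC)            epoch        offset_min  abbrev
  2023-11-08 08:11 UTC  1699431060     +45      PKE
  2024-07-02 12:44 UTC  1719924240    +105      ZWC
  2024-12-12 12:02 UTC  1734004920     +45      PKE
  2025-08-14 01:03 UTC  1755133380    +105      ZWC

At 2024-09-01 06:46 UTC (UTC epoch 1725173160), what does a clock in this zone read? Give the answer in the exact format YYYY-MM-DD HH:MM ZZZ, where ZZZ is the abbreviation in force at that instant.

2024-09-01 08:31 ZWC

Query: 2024-09-01 06:46 UTC
Rule 2/4 (ZWC, +01:45): 2024-07-02 12:44 UTC ≤ query < 2024-12-12 12:02 UTC
6·60 + 46 + 105 = 511 min
511 = 0·1440 + 511; 511 = 8·60 + 31 → 08:31, same day
→ 2024-09-01 08:31 ZWC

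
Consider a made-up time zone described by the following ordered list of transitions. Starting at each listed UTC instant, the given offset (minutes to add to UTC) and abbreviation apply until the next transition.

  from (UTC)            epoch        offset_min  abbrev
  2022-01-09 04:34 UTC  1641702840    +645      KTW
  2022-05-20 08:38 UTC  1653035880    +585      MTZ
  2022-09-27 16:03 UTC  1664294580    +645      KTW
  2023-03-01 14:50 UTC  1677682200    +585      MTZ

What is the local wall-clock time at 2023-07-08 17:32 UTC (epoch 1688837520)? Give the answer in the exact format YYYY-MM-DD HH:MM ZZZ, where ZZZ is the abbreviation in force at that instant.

2023-07-09 03:17 MTZ

Query: 2023-07-08 17:32 UTC
Rule 4/4 (MTZ, +09:45): 2023-03-01 14:50 UTC ≤ query < +∞
17·60 + 32 + 585 = 1637 min
1637 = 1·1440 + 197; 197 = 3·60 + 17 → 03:17, 2023-07-08 + 1 day = 2023-07-09
→ 2023-07-09 03:17 MTZ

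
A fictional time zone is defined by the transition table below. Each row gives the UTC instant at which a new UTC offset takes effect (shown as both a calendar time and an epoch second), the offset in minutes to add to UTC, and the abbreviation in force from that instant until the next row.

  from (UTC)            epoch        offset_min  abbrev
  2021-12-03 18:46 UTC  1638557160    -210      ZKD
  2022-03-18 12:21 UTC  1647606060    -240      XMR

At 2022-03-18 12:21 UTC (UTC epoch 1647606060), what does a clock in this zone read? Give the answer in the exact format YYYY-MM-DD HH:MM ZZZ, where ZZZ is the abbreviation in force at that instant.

Query: 2022-03-18 12:21 UTC
Rule 2/2 (XMR, -04:00): 2022-03-18 12:21 UTC ≤ query < +∞
12·60 + 21 - 240 = 501 min
501 = 0·1440 + 501; 501 = 8·60 + 21 → 08:21, same day
→ 2022-03-18 08:21 XMR

2022-03-18 08:21 XMR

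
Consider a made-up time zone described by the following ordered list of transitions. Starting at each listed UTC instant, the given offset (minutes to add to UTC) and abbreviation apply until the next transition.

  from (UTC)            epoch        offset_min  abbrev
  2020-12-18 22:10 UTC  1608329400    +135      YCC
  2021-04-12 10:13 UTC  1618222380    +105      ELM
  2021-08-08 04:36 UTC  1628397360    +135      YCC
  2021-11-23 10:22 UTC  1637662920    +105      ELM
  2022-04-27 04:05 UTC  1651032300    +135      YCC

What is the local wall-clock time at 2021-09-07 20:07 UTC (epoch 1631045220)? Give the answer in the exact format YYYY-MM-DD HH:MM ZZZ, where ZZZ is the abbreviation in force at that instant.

Query: 2021-09-07 20:07 UTC
Rule 3/5 (YCC, +02:15): 2021-08-08 04:36 UTC ≤ query < 2021-11-23 10:22 UTC
20·60 + 7 + 135 = 1342 min
1342 = 0·1440 + 1342; 1342 = 22·60 + 22 → 22:22, same day
→ 2021-09-07 22:22 YCC

2021-09-07 22:22 YCC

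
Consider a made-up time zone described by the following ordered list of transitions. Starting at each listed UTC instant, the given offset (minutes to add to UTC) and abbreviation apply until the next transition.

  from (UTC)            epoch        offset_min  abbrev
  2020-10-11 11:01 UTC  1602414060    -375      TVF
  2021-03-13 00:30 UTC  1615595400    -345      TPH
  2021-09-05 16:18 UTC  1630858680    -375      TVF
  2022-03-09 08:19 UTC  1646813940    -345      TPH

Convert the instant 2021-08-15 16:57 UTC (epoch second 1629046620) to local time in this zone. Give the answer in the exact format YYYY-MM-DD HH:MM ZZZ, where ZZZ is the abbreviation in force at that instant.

2021-08-15 11:12 TPH

Query: 2021-08-15 16:57 UTC
Rule 2/4 (TPH, -05:45): 2021-03-13 00:30 UTC ≤ query < 2021-09-05 16:18 UTC
16·60 + 57 - 345 = 672 min
672 = 0·1440 + 672; 672 = 11·60 + 12 → 11:12, same day
→ 2021-08-15 11:12 TPH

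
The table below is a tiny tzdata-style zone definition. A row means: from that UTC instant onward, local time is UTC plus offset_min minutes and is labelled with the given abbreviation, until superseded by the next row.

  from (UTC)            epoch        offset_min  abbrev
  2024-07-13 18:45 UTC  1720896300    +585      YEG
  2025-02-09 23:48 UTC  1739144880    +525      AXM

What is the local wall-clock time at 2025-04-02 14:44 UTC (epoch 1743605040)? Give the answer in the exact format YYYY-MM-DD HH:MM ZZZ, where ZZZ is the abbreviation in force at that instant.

Query: 2025-04-02 14:44 UTC
Rule 2/2 (AXM, +08:45): 2025-02-09 23:48 UTC ≤ query < +∞
14·60 + 44 + 525 = 1409 min
1409 = 0·1440 + 1409; 1409 = 23·60 + 29 → 23:29, same day
→ 2025-04-02 23:29 AXM

2025-04-02 23:29 AXM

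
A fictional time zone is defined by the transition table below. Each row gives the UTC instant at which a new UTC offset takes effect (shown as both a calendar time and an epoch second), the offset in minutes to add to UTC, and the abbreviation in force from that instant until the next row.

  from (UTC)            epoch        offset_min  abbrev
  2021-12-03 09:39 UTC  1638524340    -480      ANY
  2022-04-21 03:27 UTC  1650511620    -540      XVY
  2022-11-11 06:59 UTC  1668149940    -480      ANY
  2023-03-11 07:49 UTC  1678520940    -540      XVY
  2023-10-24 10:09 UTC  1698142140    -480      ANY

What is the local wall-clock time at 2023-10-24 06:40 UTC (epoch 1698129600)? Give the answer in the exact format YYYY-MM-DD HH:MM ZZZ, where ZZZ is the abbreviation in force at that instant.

Query: 2023-10-24 06:40 UTC
Rule 4/5 (XVY, -09:00): 2023-03-11 07:49 UTC ≤ query < 2023-10-24 10:09 UTC
6·60 + 40 - 540 = -140 min
-140 = -1·1440 + 1300; 1300 = 21·60 + 40 → 21:40, 2023-10-24 - 1 day = 2023-10-23
→ 2023-10-23 21:40 XVY

2023-10-23 21:40 XVY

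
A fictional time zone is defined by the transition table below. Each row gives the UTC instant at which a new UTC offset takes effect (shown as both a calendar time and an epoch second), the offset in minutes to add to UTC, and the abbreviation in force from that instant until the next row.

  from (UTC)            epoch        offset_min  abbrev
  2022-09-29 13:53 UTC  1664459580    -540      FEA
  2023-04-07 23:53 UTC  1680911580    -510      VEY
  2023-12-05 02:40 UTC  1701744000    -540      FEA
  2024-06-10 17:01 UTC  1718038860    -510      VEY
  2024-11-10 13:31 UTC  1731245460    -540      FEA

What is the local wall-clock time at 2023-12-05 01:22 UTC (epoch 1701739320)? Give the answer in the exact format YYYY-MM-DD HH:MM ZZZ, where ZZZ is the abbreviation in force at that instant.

2023-12-04 16:52 VEY

Query: 2023-12-05 01:22 UTC
Rule 2/5 (VEY, -08:30): 2023-04-07 23:53 UTC ≤ query < 2023-12-05 02:40 UTC
1·60 + 22 - 510 = -428 min
-428 = -1·1440 + 1012; 1012 = 16·60 + 52 → 16:52, 2023-12-05 - 1 day = 2023-12-04
→ 2023-12-04 16:52 VEY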